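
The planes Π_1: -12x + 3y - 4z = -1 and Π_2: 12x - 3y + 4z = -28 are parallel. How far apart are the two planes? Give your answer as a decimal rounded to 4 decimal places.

Rescale Π_2 by 1/(-1): -12x + 3y - 4z = 28. Then distance = |-1 − 28| / √169 ≈ 2.2308.

2.2308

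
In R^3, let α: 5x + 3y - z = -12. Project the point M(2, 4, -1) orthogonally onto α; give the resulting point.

(-3, 1, 0)

Foot = M − λn with λ = (n·M − d)/|n|² = (23 − (-12))/35 = 1.
Foot = (2, 4, -1) − 1·(5, 3, -1) = (-3, 1, 0).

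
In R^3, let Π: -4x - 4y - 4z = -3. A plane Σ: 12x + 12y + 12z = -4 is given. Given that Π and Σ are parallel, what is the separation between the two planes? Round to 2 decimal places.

0.63

Rescale Σ by 1/(-3): -4x - 4y - 4z = 4/3. Then distance = |-3 − (4/3)| / √48 ≈ 0.63.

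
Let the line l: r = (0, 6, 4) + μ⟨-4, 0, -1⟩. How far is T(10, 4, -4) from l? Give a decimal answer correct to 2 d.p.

10.38

Taking (0, 6, 4) on l with direction v = (-4, 0, -1): w = T − (0, 6, 4) = (10, -2, -8), and w × v = (2, 42, -8).
Distance = |w × v| / |v| = √1832 / √17 ≈ 10.38.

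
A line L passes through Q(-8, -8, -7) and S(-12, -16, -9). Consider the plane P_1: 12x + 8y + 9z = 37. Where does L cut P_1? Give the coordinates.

(0, 8, -3)

A direction vector for L is S − Q = (-4, -8, -2).
Substitute r = (-8, -8, -7) + t(-4, -8, -2) into the plane: -223 + (-130)t = 37, so t = -2.
Intersection: (-8, -8, -7) + (-2)·(-4, -8, -2) = (0, 8, -3).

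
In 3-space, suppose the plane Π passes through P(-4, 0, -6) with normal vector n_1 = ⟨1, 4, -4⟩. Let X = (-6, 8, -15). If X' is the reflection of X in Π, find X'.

(-10, -8, 1)

Π: n_1·r = n_1·P gives x + 4y - 4z = 20.
λ = (n·X − d)/|n|² = (86 − 20)/33 = 2.
Reflection = X − 2λn = (-6, 8, -15) − 4·(1, 4, -4) = (-10, -8, 1).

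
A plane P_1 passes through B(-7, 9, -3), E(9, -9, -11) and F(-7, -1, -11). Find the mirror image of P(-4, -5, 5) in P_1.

BE = (16, -18, -8), BF = (0, -10, -8); a normal to P_1 is BE × BF = (64, 128, -160).
Using B: P_1 has equation 64x + 128y - 160z = 1184.
λ = (n·P − d)/|n|² = (-1696 − 1184)/46080 = -1/16.
Reflection = P − 2λn = (-4, -5, 5) − (-1/8)·(64, 128, -160) = (4, 11, -15).

(4, 11, -15)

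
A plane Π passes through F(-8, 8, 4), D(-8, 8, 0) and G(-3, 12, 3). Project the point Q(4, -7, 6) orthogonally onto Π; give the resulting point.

FD = (0, 0, -4), FG = (5, 4, -1); a normal to Π is FD × FG = (16, -20, 0).
Using F: Π has equation 16x - 20y = -288.
Foot = Q − λn with λ = (n·Q − d)/|n|² = (204 − (-288))/656 = 3/4.
Foot = (4, -7, 6) − (3/4)·(16, -20, 0) = (-8, 8, 6).

(-8, 8, 6)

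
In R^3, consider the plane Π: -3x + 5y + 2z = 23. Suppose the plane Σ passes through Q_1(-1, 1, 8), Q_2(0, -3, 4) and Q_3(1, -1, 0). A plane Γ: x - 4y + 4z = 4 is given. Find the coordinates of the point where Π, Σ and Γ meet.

Q_1Q_2 = (1, -4, -4), Q_1Q_3 = (2, -2, -8); a normal to Σ is Q_1Q_2 × Q_1Q_3 = (24, 0, 6).
Using Q_1: Σ has equation 24x + 6z = 24.
Solving the 3×3 linear system -3x + 5y + 2z = 23, 24x + 6z = 24, x - 4y + 4z = 4 (e.g. by elimination or Cramer's rule, determinant = -714) gives (0, 3, 4).

(0, 3, 4)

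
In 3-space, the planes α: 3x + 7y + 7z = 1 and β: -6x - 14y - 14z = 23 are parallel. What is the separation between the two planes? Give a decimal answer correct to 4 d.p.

Rescale β by 1/(-2): 3x + 7y + 7z = -23/2. Then distance = |1 − (-23/2)| / √107 ≈ 1.2084.

1.2084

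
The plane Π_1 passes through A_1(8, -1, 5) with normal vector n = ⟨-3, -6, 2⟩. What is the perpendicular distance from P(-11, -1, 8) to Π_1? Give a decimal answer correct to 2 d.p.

Π_1: n·r = n·A_1 gives -3x - 6y + 2z = -8.
n·P − d = (-3)·(-11) + (-6)·(-1) + (2)·(8) − (-8) = 63; |n| = √49.
Distance = |63| / √49 = 63/√49 ≈ 9.00.

9.00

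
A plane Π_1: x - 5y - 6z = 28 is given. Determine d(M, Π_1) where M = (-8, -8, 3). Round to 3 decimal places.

1.778

n·M − d = (1)·(-8) + (-5)·(-8) + (-6)·(3) − 28 = -14; |n| = √62.
Distance = |-14| / √62 = 14/√62 ≈ 1.778.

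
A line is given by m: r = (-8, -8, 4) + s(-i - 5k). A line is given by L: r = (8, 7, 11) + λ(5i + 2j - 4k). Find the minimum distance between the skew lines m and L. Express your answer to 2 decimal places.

Common perpendicular direction n = (-1, 0, -5) × (5, 2, -4) = (10, -29, -2).
With w = (8, 7, 11) − (-8, -8, 4) = (16, 15, 7), w · n = -289.
Distance = |w · n| / |n| = |-289| / √945 ≈ 9.40.

9.40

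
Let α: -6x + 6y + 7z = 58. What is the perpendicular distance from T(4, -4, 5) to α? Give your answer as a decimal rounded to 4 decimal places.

6.4545

n·T − d = (-6)·(4) + (6)·(-4) + (7)·(5) − 58 = -71; |n| = √121.
Distance = |-71| / √121 = 71/√121 ≈ 6.4545.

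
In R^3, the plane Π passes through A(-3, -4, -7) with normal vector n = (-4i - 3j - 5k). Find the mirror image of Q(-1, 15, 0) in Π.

(-17, 3, -20)

Π: n·r = n·A gives -4x - 3y - 5z = 59.
λ = (n·Q − d)/|n|² = (-41 − 59)/50 = -2.
Reflection = Q − 2λn = (-1, 15, 0) − (-4)·(-4, -3, -5) = (-17, 3, -20).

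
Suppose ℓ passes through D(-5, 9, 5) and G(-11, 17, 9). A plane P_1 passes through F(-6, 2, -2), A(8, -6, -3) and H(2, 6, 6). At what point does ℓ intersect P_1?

(-2, 5, 3)

A direction vector for ℓ is G − D = (-6, 8, 4).
FA = (14, -8, -1), FH = (8, 4, 8); a normal to P_1 is FA × FH = (-60, -120, 120).
Using F: P_1 has equation -60x - 120y + 120z = -120.
Substitute r = (-5, 9, 5) + t(-6, 8, 4) into the plane: -180 + (-120)t = -120, so t = -1/2.
Intersection: (-5, 9, 5) + (-1/2)·(-6, 8, 4) = (-2, 5, 3).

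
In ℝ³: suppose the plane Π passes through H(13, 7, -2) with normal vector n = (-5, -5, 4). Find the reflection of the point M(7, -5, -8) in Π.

Π: n·r = n·H gives -5x - 5y + 4z = -108.
λ = (n·M − d)/|n|² = (-42 − (-108))/66 = 1.
Reflection = M − 2λn = (7, -5, -8) − 2·(-5, -5, 4) = (17, 5, -16).

(17, 5, -16)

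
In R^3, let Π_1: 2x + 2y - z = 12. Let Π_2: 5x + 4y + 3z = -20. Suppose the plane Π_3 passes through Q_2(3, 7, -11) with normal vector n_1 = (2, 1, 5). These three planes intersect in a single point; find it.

Π_3: n_1·r = n_1·Q_2 gives 2x + y + 5z = -42.
Solving the 3×3 linear system 2x + 2y - z = 12, 5x + 4y + 3z = -20, 2x + y + 5z = -42 (e.g. by elimination or Cramer's rule, determinant = -1) gives (-4, 6, -8).

(-4, 6, -8)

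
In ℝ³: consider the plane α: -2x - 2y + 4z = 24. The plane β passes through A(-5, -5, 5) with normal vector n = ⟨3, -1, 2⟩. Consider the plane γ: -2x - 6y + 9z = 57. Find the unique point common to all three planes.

(-3, -7, 1)

β: n·r = n·A gives 3x - y + 2z = 0.
Solving the 3×3 linear system -2x - 2y + 4z = 24, 3x - y + 2z = 0, -2x - 6y + 9z = 57 (e.g. by elimination or Cramer's rule, determinant = -24) gives (-3, -7, 1).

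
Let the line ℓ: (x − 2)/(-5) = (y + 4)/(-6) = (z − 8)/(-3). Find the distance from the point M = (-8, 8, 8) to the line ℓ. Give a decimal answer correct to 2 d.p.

ℓ has direction (-5, -6, -3) through (2, -4, 8).
Taking (2, -4, 8) on ℓ with direction v = (-5, -6, -3): w = M − (2, -4, 8) = (-10, 12, 0), and w × v = (-36, -30, 120).
Distance = |w × v| / |v| = √16596 / √70 ≈ 15.40.

15.40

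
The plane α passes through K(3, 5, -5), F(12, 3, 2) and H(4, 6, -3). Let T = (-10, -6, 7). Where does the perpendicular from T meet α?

KF = (9, -2, 7), KH = (1, 1, 2); a normal to α is KF × KH = (-11, -11, 11).
Using K: α has equation -11x - 11y + 11z = -143.
Foot = T − λn with λ = (n·T − d)/|n|² = (253 − (-143))/363 = 12/11.
Foot = (-10, -6, 7) − (12/11)·(-11, -11, 11) = (2, 6, -5).

(2, 6, -5)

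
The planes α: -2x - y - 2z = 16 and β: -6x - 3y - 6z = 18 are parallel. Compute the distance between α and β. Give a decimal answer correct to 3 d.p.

Rescale β by 1/3: -2x - y - 2z = 6. Then distance = |16 − 6| / √9 ≈ 3.333.

3.333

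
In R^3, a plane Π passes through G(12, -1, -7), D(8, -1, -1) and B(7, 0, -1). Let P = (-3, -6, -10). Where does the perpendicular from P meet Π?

GD = (-4, 0, 6), GB = (-5, 1, 6); a normal to Π is GD × GB = (-6, -6, -4).
Using G: Π has equation -6x - 6y - 4z = -38.
Foot = P − λn with λ = (n·P − d)/|n|² = (94 − (-38))/88 = 3/2.
Foot = (-3, -6, -10) − (3/2)·(-6, -6, -4) = (6, 3, -4).

(6, 3, -4)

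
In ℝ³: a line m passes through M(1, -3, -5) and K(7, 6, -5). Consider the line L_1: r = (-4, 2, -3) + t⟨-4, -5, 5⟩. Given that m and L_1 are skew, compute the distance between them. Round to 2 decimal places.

6.67

A direction vector for m is K − M = (6, 9, 0).
Common perpendicular direction n = (6, 9, 0) × (-4, -5, 5) = (45, -30, 6).
With w = (-4, 2, -3) − (1, -3, -5) = (-5, 5, 2), w · n = -363.
Distance = |w · n| / |n| = |-363| / √2961 ≈ 6.67.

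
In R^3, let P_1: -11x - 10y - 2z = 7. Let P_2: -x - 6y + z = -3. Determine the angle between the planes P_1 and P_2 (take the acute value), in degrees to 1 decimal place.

41.7

cos θ = |n₁·n₂| / (|n₁||n₂|) = |69| / (√225 · √38).
θ = arccos(0.74622) ≈ 41.7°.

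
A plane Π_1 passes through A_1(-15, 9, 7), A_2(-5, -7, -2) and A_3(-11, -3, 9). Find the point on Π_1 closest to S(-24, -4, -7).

(-9, 2, -1)

A_1A_2 = (10, -16, -9), A_1A_3 = (4, -12, 2); a normal to Π_1 is A_1A_2 × A_1A_3 = (-140, -56, -56).
Using A_1: Π_1 has equation -140x - 56y - 56z = 1204.
Foot = S − λn with λ = (n·S − d)/|n|² = (3976 − 1204)/25872 = 3/28.
Foot = (-24, -4, -7) − (3/28)·(-140, -56, -56) = (-9, 2, -1).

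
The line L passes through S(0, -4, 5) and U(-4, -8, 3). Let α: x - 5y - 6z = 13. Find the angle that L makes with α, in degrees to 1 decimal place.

36.3

A direction vector for L is U − S = (-4, -4, -2).
sin θ = |n·v| / (|n||v|) = |28| / (√62 · √36) = 0.59267.
θ ≈ 36.3°.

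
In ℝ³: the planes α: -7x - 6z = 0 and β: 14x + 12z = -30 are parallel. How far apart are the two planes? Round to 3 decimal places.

1.627

Rescale β by 1/(-2): -7x - 6z = 15. Then distance = |0 − 15| / √85 ≈ 1.627.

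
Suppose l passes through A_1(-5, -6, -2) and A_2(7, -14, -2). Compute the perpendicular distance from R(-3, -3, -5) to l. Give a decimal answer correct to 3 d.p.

A direction vector for l is A_2 − A_1 = (12, -8, 0).
Taking (-5, -6, -2) on l with direction v = (12, -8, 0): w = R − (-5, -6, -2) = (2, 3, -3), and w × v = (-24, -36, -52).
Distance = |w × v| / |v| = √4576 / √208 ≈ 4.690.

4.690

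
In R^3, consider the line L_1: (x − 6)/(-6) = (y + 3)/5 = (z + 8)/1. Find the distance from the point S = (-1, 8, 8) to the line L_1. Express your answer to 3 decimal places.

L_1 has direction (-6, 5, 1) through (6, -3, -8).
Taking (6, -3, -8) on L_1 with direction v = (-6, 5, 1): w = S − (6, -3, -8) = (-7, 11, 16), and w × v = (-69, -89, 31).
Distance = |w × v| / |v| = √13643 / √62 ≈ 14.834.

14.834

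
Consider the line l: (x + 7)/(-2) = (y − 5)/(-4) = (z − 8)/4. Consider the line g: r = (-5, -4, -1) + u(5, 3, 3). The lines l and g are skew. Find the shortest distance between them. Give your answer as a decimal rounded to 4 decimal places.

l has direction (-2, -4, 4) through (-7, 5, 8).
Common perpendicular direction n = (-2, -4, 4) × (5, 3, 3) = (-24, 26, 14).
With w = (-5, -4, -1) − (-7, 5, 8) = (2, -9, -9), w · n = -408.
Distance = |w · n| / |n| = |-408| / √1448 ≈ 10.7220.

10.7220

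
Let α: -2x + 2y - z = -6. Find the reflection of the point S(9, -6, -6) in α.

λ = (n·S − d)/|n|² = (-24 − (-6))/9 = -2.
Reflection = S − 2λn = (9, -6, -6) − (-4)·(-2, 2, -1) = (1, 2, -10).

(1, 2, -10)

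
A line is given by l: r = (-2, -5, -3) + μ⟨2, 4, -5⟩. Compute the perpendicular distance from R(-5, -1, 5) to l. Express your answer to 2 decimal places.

8.31

Taking (-2, -5, -3) on l with direction v = (2, 4, -5): w = R − (-2, -5, -3) = (-3, 4, 8), and w × v = (-52, 1, -20).
Distance = |w × v| / |v| = √3105 / √45 ≈ 8.31.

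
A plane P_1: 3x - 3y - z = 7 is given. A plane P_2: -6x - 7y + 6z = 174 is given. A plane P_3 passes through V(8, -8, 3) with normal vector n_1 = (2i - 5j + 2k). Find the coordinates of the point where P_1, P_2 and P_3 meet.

(-7, -12, 8)

P_3: n_1·r = n_1·V gives 2x - 5y + 2z = 62.
Solving the 3×3 linear system 3x - 3y - z = 7, -6x - 7y + 6z = 174, 2x - 5y + 2z = 62 (e.g. by elimination or Cramer's rule, determinant = -68) gives (-7, -12, 8).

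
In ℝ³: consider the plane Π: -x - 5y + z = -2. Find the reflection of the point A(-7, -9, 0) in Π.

λ = (n·A − d)/|n|² = (52 − (-2))/27 = 2.
Reflection = A − 2λn = (-7, -9, 0) − 4·(-1, -5, 1) = (-3, 11, -4).

(-3, 11, -4)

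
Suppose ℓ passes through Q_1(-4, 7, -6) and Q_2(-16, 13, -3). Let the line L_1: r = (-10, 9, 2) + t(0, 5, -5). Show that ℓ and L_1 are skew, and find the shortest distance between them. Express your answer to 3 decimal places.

3.436

A direction vector for ℓ is Q_2 − Q_1 = (-12, 6, 3).
Common perpendicular direction n = (-12, 6, 3) × (0, 5, -5) = (-45, -60, -60).
With w = (-10, 9, 2) − (-4, 7, -6) = (-6, 2, 8), w · n = -330.
Since n ≠ 0 the lines are not parallel, and w · n = -330 ≠ 0 so they do not intersect; hence they are skew.
Distance = |w · n| / |n| = |-330| / √9225 ≈ 3.436.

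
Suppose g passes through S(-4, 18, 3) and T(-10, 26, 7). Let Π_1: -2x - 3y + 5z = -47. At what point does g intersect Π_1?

A direction vector for g is T − S = (-6, 8, 4).
Substitute r = (-4, 18, 3) + t(-6, 8, 4) into the plane: -31 + 8t = -47, so t = -2.
Intersection: (-4, 18, 3) + (-2)·(-6, 8, 4) = (8, 2, -5).

(8, 2, -5)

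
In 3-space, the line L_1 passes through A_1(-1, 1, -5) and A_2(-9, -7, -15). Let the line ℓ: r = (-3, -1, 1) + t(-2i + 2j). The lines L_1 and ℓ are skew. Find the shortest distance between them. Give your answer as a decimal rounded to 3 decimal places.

A direction vector for L_1 is A_2 − A_1 = (-8, -8, -10).
Common perpendicular direction n = (-8, -8, -10) × (-2, 2, 0) = (20, 20, -32).
With w = (-3, -1, 1) − (-1, 1, -5) = (-2, -2, 6), w · n = -272.
Distance = |w · n| / |n| = |-272| / √1824 ≈ 6.369.

6.369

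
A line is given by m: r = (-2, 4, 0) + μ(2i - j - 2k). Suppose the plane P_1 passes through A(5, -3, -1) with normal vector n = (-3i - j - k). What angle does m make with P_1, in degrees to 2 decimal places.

P_1: n·r = n·A gives -3x - y - z = -11.
sin θ = |n·v| / (|n||v|) = |-3| / (√11 · √9) = 0.30151.
θ ≈ 17.55°.

17.55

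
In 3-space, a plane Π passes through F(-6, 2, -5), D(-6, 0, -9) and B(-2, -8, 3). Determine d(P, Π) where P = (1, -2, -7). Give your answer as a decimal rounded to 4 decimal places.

5.8516

FD = (0, -2, -4), FB = (4, -10, 8); a normal to Π is FD × FB = (-56, -16, 8).
Using F: Π has equation -56x - 16y + 8z = 264.
n·P − d = (-56)·(1) + (-16)·(-2) + (8)·(-7) − 264 = -344; |n| = √3456.
Distance = |-344| / √3456 = 344/√3456 ≈ 5.8516.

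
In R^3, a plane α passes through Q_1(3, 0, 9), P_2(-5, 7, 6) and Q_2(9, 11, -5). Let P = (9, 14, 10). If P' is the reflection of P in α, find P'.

(1, -2, -6)

Q_1P_2 = (-8, 7, -3), Q_1Q_2 = (6, 11, -14); a normal to α is Q_1P_2 × Q_1Q_2 = (-65, -130, -130).
Using Q_1: α has equation -65x - 130y - 130z = -1365.
λ = (n·P − d)/|n|² = (-3705 − (-1365))/38025 = -4/65.
Reflection = P − 2λn = (9, 14, 10) − (-8/65)·(-65, -130, -130) = (1, -2, -6).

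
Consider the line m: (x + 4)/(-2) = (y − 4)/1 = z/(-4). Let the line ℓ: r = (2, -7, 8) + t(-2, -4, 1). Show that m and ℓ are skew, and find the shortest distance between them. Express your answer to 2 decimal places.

5.82

m has direction (-2, 1, -4) through (-4, 4, 0).
Common perpendicular direction n = (-2, 1, -4) × (-2, -4, 1) = (-15, 10, 10).
With w = (2, -7, 8) − (-4, 4, 0) = (6, -11, 8), w · n = -120.
Since n ≠ 0 the lines are not parallel, and w · n = -120 ≠ 0 so they do not intersect; hence they are skew.
Distance = |w · n| / |n| = |-120| / √425 ≈ 5.82.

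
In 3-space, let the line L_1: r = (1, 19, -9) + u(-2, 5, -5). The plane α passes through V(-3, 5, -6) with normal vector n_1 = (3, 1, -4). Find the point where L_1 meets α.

(5, 9, 1)

α: n_1·r = n_1·V gives 3x + y - 4z = 20.
Substitute r = (1, 19, -9) + t(-2, 5, -5) into the plane: 58 + 19t = 20, so t = -2.
Intersection: (1, 19, -9) + (-2)·(-2, 5, -5) = (5, 9, 1).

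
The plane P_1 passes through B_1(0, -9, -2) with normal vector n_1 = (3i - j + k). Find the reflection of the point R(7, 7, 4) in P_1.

(1, 9, 2)

P_1: n_1·r = n_1·B_1 gives 3x - y + z = 7.
λ = (n·R − d)/|n|² = (18 − 7)/11 = 1.
Reflection = R − 2λn = (7, 7, 4) − 2·(3, -1, 1) = (1, 9, 2).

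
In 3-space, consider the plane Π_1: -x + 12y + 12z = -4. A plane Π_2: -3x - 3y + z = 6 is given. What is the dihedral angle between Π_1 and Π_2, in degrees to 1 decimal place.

cos θ = |n₁·n₂| / (|n₁||n₂|) = |-21| / (√289 · √19).
θ = arccos(0.28340) ≈ 73.5°.

73.5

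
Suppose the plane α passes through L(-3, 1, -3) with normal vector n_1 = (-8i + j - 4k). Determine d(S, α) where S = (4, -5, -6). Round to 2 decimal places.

α: n_1·r = n_1·L gives -8x + y - 4z = 37.
n·S − d = (-8)·(4) + (1)·(-5) + (-4)·(-6) − 37 = -50; |n| = √81.
Distance = |-50| / √81 = 50/√81 ≈ 5.56.

5.56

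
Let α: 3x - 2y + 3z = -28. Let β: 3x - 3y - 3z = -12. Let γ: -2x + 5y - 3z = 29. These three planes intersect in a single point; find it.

Solving the 3×3 linear system 3x - 2y + 3z = -28, 3x - 3y - 3z = -12, -2x + 5y - 3z = 29 (e.g. by elimination or Cramer's rule, determinant = 69) gives (-5, 2, -3).

(-5, 2, -3)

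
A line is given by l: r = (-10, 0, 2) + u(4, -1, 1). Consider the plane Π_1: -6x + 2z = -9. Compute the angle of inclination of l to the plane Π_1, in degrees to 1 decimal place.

sin θ = |n·v| / (|n||v|) = |-22| / (√40 · √18) = 0.81989.
θ ≈ 55.1°.

55.1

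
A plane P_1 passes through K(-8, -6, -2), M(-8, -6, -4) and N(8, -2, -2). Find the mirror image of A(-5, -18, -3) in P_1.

KM = (0, 0, -2), KN = (16, 4, 0); a normal to P_1 is KM × KN = (8, -32, 0).
Using K: P_1 has equation 8x - 32y = 128.
λ = (n·A − d)/|n|² = (536 − 128)/1088 = 3/8.
Reflection = A − 2λn = (-5, -18, -3) − (3/4)·(8, -32, 0) = (-11, 6, -3).

(-11, 6, -3)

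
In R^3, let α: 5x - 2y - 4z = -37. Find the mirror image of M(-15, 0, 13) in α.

(5, -8, -3)

λ = (n·M − d)/|n|² = (-127 − (-37))/45 = -2.
Reflection = M − 2λn = (-15, 0, 13) − (-4)·(5, -2, -4) = (5, -8, -3).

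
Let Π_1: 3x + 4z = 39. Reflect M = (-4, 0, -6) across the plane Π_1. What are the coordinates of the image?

λ = (n·M − d)/|n|² = (-36 − 39)/25 = -3.
Reflection = M − 2λn = (-4, 0, -6) − (-6)·(3, 0, 4) = (14, 0, 18).

(14, 0, 18)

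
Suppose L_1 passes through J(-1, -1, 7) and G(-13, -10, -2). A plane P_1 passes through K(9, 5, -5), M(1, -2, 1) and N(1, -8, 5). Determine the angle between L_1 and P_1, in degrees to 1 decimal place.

A direction vector for L_1 is G − J = (-12, -9, -9).
KM = (-8, -7, 6), KN = (-8, -13, 10); a normal to P_1 is KM × KN = (8, 32, 48).
Using K: P_1 has equation 8x + 32y + 48z = -8.
sin θ = |n·v| / (|n||v|) = |-816| / (√3392 · √306) = 0.80094.
θ ≈ 53.2°.

53.2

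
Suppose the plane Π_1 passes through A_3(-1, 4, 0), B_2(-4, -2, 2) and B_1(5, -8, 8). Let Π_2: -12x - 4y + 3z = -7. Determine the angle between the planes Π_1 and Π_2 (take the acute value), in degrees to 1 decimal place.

70.8

A_3B_2 = (-3, -6, 2), A_3B_1 = (6, -12, 8); a normal to Π_1 is A_3B_2 × A_3B_1 = (-24, 36, 72).
Using A_3: Π_1 has equation -24x + 36y + 72z = 168.
cos θ = |n₁·n₂| / (|n₁||n₂|) = |360| / (√7056 · √169).
θ = arccos(0.32967) ≈ 70.8°.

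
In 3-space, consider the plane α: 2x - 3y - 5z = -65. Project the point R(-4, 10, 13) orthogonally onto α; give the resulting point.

Foot = R − λn with λ = (n·R − d)/|n|² = (-103 − (-65))/38 = -1.
Foot = (-4, 10, 13) − (-1)·(2, -3, -5) = (-2, 7, 8).

(-2, 7, 8)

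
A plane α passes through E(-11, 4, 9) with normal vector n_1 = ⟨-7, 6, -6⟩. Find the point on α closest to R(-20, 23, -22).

α: n_1·r = n_1·E gives -7x + 6y - 6z = 47.
Foot = R − λn with λ = (n·R − d)/|n|² = (410 − 47)/121 = 3.
Foot = (-20, 23, -22) − 3·(-7, 6, -6) = (1, 5, -4).

(1, 5, -4)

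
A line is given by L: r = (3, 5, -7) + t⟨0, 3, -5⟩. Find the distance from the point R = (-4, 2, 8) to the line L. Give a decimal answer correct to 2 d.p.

8.69

Taking (3, 5, -7) on L with direction v = (0, 3, -5): w = R − (3, 5, -7) = (-7, -3, 15), and w × v = (-30, -35, -21).
Distance = |w × v| / |v| = √2566 / √34 ≈ 8.69.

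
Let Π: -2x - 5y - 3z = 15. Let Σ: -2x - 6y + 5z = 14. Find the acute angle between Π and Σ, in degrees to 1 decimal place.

67.5

cos θ = |n₁·n₂| / (|n₁||n₂|) = |19| / (√38 · √65).
θ = arccos(0.38230) ≈ 67.5°.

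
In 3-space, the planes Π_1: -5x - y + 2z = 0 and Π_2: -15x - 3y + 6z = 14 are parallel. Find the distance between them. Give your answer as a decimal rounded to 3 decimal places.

Rescale Π_2 by 1/3: -5x - y + 2z = 14/3. Then distance = |0 − (14/3)| / √30 ≈ 0.852.

0.852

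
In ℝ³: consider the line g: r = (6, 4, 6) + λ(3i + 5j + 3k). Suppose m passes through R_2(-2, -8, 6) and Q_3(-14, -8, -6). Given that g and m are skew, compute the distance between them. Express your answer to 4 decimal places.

A direction vector for m is Q_3 − R_2 = (-12, 0, -12).
Common perpendicular direction n = (3, 5, 3) × (-12, 0, -12) = (-60, 0, 60).
With w = (-2, -8, 6) − (6, 4, 6) = (-8, -12, 0), w · n = 480.
Distance = |w · n| / |n| = |480| / √7200 ≈ 5.6569.

5.6569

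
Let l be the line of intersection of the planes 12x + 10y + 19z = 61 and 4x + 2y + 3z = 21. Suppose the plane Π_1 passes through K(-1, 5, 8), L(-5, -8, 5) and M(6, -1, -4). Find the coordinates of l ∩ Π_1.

(5, 2, -1)

Direction of l: (12, 10, 19) × (4, 2, 3) = (-8, 40, -16).
A point on l: solving the two plane equations with x = 9 gives (9, -18, 7).
KL = (-4, -13, -3), KM = (7, -6, -12); a normal to Π_1 is KL × KM = (138, -69, 115).
Using K: Π_1 has equation 138x - 69y + 115z = 437.
Substitute r = (9, -18, 7) + t(-8, 40, -16) into the plane: 3289 + (-5704)t = 437, so t = 1/2.
Intersection: (9, -18, 7) + (1/2)·(-8, 40, -16) = (5, 2, -1).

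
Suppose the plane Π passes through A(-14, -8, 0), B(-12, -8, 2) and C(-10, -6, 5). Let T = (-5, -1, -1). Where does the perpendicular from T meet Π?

(-11, -4, 5)

AB = (2, 0, 2), AC = (4, 2, 5); a normal to Π is AB × AC = (-4, -2, 4).
Using A: Π has equation -4x - 2y + 4z = 72.
Foot = T − λn with λ = (n·T − d)/|n|² = (18 − 72)/36 = -3/2.
Foot = (-5, -1, -1) − (-3/2)·(-4, -2, 4) = (-11, -4, 5).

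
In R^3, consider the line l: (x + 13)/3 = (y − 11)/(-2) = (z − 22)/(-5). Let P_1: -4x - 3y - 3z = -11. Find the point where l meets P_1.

(-1, 3, 2)

l has direction (3, -2, -5) through (-13, 11, 22).
Substitute r = (-13, 11, 22) + t(3, -2, -5) into the plane: -47 + 9t = -11, so t = 4.
Intersection: (-13, 11, 22) + 4·(3, -2, -5) = (-1, 3, 2).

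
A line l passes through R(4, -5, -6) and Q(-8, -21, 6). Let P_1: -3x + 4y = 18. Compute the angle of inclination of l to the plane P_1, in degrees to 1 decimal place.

13.9

A direction vector for l is Q − R = (-12, -16, 12).
sin θ = |n·v| / (|n||v|) = |-28| / (√25 · √544) = 0.24010.
θ ≈ 13.9°.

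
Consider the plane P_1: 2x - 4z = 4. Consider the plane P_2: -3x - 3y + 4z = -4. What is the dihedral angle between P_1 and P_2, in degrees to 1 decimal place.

32.5

cos θ = |n₁·n₂| / (|n₁||n₂|) = |-22| / (√20 · √34).
θ = arccos(0.84366) ≈ 32.5°.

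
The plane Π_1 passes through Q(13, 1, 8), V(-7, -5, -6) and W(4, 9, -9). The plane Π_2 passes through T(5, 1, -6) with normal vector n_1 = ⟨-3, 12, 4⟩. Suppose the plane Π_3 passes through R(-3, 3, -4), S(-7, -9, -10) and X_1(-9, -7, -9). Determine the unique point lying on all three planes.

(-3, -1, -6)

QV = (-20, -6, -14), QW = (-9, 8, -17); a normal to Π_1 is QV × QW = (214, -214, -214).
Using Q: Π_1 has equation 214x - 214y - 214z = 856.
Π_2: n_1·r = n_1·T gives -3x + 12y + 4z = -27.
RS = (-4, -12, -6), RX_1 = (-6, -10, -5); a normal to Π_3 is RS × RX_1 = (0, 16, -32).
Using R: Π_3 has equation 16y - 32z = 176.
Solving the 3×3 linear system 214x - 214y - 214z = 856, -3x + 12y + 4z = -27, 16y - 32z = 176 (e.g. by elimination or Cramer's rule, determinant = -65056) gives (-3, -1, -6).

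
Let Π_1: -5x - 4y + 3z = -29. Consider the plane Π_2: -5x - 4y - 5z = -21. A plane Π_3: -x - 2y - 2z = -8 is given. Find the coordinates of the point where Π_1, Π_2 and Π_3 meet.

(2, 4, -1)

Solving the 3×3 linear system -5x - 4y + 3z = -29, -5x - 4y - 5z = -21, -x - 2y - 2z = -8 (e.g. by elimination or Cramer's rule, determinant = 48) gives (2, 4, -1).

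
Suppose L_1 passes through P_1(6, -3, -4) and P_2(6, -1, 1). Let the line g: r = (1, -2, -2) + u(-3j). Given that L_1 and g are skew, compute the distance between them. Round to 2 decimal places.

5.00

A direction vector for L_1 is P_2 − P_1 = (0, 2, 5).
Common perpendicular direction n = (0, 2, 5) × (0, -3, 0) = (15, 0, 0).
With w = (1, -2, -2) − (6, -3, -4) = (-5, 1, 2), w · n = -75.
Distance = |w · n| / |n| = |-75| / √225 ≈ 5.00.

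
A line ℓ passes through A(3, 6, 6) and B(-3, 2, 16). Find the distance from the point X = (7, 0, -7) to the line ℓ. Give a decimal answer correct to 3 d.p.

10.479

A direction vector for ℓ is B − A = (-6, -4, 10).
Taking (3, 6, 6) on ℓ with direction v = (-6, -4, 10): w = X − (3, 6, 6) = (4, -6, -13), and w × v = (-112, 38, -52).
Distance = |w × v| / |v| = √16692 / √152 ≈ 10.479.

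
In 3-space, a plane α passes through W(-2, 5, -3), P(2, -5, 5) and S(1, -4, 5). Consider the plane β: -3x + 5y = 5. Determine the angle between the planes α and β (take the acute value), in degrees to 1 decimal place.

77.6

WP = (4, -10, 8), WS = (3, -9, 8); a normal to α is WP × WS = (-8, -8, -6).
Using W: α has equation -8x - 8y - 6z = -6.
cos θ = |n₁·n₂| / (|n₁||n₂|) = |-16| / (√164 · √34).
θ = arccos(0.21427) ≈ 77.6°.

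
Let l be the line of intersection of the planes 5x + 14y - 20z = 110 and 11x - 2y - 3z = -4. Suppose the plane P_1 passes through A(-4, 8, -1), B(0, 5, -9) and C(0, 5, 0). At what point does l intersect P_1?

Direction of l: (5, 14, -20) × (11, -2, -3) = (-82, -205, -164).
A point on l: solving the two plane equations with x = -6 gives (-6, -10, -14).
AB = (4, -3, -8), AC = (4, -3, 1); a normal to P_1 is AB × AC = (-27, -36, 0).
Using A: P_1 has equation -27x - 36y = -180.
Substitute r = (-6, -10, -14) + t(-82, -205, -164) into the plane: 522 + 9594t = -180, so t = -3/41.
Intersection: (-6, -10, -14) + (-3/41)·(-82, -205, -164) = (0, 5, -2).

(0, 5, -2)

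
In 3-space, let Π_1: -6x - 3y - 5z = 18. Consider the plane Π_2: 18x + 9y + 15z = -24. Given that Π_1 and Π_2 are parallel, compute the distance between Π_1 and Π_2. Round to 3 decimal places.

Rescale Π_2 by 1/(-3): -6x - 3y - 5z = 8. Then distance = |18 − 8| / √70 ≈ 1.195.

1.195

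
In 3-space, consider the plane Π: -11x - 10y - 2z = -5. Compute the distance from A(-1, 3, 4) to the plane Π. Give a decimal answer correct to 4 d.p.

1.4667

n·A − d = (-11)·(-1) + (-10)·(3) + (-2)·(4) − (-5) = -22; |n| = √225.
Distance = |-22| / √225 = 22/√225 ≈ 1.4667.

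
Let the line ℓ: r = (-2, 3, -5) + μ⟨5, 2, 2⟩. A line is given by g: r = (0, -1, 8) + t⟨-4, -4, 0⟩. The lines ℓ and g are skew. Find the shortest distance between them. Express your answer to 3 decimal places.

Common perpendicular direction n = (5, 2, 2) × (-4, -4, 0) = (8, -8, -12).
With w = (0, -1, 8) − (-2, 3, -5) = (2, -4, 13), w · n = -108.
Distance = |w · n| / |n| = |-108| / √272 ≈ 6.548.

6.548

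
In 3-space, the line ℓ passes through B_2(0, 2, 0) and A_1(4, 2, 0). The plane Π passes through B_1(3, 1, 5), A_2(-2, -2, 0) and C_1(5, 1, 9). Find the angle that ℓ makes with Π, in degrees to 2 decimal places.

A direction vector for ℓ is A_1 − B_2 = (4, 0, 0).
B_1A_2 = (-5, -3, -5), B_1C_1 = (2, 0, 4); a normal to Π is B_1A_2 × B_1C_1 = (-12, 10, 6).
Using B_1: Π has equation -12x + 10y + 6z = 4.
sin θ = |n·v| / (|n||v|) = |-48| / (√280 · √16) = 0.71714.
θ ≈ 45.82°.

45.82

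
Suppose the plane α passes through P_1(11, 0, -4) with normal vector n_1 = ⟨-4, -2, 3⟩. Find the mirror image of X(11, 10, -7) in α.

(3, 6, -1)

α: n_1·r = n_1·P_1 gives -4x - 2y + 3z = -56.
λ = (n·X − d)/|n|² = (-85 − (-56))/29 = -1.
Reflection = X − 2λn = (11, 10, -7) − (-2)·(-4, -2, 3) = (3, 6, -1).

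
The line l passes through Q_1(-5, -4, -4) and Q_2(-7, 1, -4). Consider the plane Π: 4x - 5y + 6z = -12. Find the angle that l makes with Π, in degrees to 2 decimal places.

44.29

A direction vector for l is Q_2 − Q_1 = (-2, 5, 0).
sin θ = |n·v| / (|n||v|) = |-33| / (√77 · √29) = 0.69834.
θ ≈ 44.29°.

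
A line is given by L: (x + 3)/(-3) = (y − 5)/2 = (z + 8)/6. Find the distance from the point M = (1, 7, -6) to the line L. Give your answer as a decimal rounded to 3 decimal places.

4.866

L has direction (-3, 2, 6) through (-3, 5, -8).
Taking (-3, 5, -8) on L with direction v = (-3, 2, 6): w = M − (-3, 5, -8) = (4, 2, 2), and w × v = (8, -30, 14).
Distance = |w × v| / |v| = √1160 / √49 ≈ 4.866.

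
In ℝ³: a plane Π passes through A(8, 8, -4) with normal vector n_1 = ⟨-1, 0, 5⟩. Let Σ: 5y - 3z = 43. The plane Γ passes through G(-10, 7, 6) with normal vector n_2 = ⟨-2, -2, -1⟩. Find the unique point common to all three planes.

Π: n_1·r = n_1·A gives -x + 5z = -28.
Γ: n_2·r = n_2·G gives -2x - 2y - z = 0.
Solving the 3×3 linear system -x + 5z = -28, 5y - 3z = 43, -2x - 2y - z = 0 (e.g. by elimination or Cramer's rule, determinant = 61) gives (-2, 5, -6).

(-2, 5, -6)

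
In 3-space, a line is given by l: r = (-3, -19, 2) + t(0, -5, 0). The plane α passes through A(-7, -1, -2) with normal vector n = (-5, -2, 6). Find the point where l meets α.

(-3, 1, 2)

α: n·r = n·A gives -5x - 2y + 6z = 25.
Substitute r = (-3, -19, 2) + t(0, -5, 0) into the plane: 65 + 10t = 25, so t = -4.
Intersection: (-3, -19, 2) + (-4)·(0, -5, 0) = (-3, 1, 2).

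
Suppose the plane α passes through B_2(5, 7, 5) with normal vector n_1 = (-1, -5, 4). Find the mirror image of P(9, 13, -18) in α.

(3, -17, 6)

α: n_1·r = n_1·B_2 gives -x - 5y + 4z = -20.
λ = (n·P − d)/|n|² = (-146 − (-20))/42 = -3.
Reflection = P − 2λn = (9, 13, -18) − (-6)·(-1, -5, 4) = (3, -17, 6).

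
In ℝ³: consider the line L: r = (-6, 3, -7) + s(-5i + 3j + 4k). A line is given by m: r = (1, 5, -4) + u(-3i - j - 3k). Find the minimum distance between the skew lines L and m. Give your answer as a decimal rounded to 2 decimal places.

1.52

Common perpendicular direction n = (-5, 3, 4) × (-3, -1, -3) = (-5, -27, 14).
With w = (1, 5, -4) − (-6, 3, -7) = (7, 2, 3), w · n = -47.
Distance = |w · n| / |n| = |-47| / √950 ≈ 1.52.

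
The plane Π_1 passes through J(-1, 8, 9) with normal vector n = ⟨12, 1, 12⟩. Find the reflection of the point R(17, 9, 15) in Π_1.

Π_1: n·r = n·J gives 12x + y + 12z = 104.
λ = (n·R − d)/|n|² = (393 − 104)/289 = 1.
Reflection = R − 2λn = (17, 9, 15) − 2·(12, 1, 12) = (-7, 7, -9).

(-7, 7, -9)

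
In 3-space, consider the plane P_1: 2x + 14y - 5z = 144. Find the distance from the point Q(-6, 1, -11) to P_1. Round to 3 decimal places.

5.800

n·Q − d = (2)·(-6) + (14)·(1) + (-5)·(-11) − 144 = -87; |n| = √225.
Distance = |-87| / √225 = 87/√225 ≈ 5.800.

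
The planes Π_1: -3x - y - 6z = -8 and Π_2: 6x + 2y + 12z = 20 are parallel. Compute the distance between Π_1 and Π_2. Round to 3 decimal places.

0.295

Rescale Π_2 by 1/(-2): -3x - y - 6z = -10. Then distance = |-8 − (-10)| / √46 ≈ 0.295.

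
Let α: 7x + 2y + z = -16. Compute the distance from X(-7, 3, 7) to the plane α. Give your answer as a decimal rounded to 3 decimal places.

2.722

n·X − d = (7)·(-7) + (2)·(3) + (1)·(7) − (-16) = -20; |n| = √54.
Distance = |-20| / √54 = 20/√54 ≈ 2.722.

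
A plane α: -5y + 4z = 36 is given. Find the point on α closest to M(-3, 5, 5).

(-3, 0, 9)

Foot = M − λn with λ = (n·M − d)/|n|² = (-5 − 36)/41 = -1.
Foot = (-3, 5, 5) − (-1)·(0, -5, 4) = (-3, 0, 9).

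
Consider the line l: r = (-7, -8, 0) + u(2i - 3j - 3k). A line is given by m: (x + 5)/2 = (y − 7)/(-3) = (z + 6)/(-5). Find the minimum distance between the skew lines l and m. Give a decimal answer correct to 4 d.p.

m has direction (2, -3, -5) through (-5, 7, -6).
Common perpendicular direction n = (2, -3, -3) × (2, -3, -5) = (6, 4, 0).
With w = (-5, 7, -6) − (-7, -8, 0) = (2, 15, -6), w · n = 72.
Distance = |w · n| / |n| = |72| / √52 ≈ 9.9846.

9.9846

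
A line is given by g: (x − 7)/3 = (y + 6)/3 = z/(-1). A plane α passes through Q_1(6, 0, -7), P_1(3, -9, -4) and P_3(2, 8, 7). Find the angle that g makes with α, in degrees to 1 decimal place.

24.8

g has direction (3, 3, -1) through (7, -6, 0).
Q_1P_1 = (-3, -9, 3), Q_1P_3 = (-4, 8, 14); a normal to α is Q_1P_1 × Q_1P_3 = (-150, 30, -60).
Using Q_1: α has equation -150x + 30y - 60z = -480.
sin θ = |n·v| / (|n||v|) = |-300| / (√27000 · √19) = 0.41885.
θ ≈ 24.8°.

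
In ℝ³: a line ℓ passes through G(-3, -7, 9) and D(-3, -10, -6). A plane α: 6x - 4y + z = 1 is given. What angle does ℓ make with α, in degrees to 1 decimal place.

1.5

A direction vector for ℓ is D − G = (0, -3, -15).
sin θ = |n·v| / (|n||v|) = |-3| / (√53 · √234) = 0.02694.
θ ≈ 1.5°.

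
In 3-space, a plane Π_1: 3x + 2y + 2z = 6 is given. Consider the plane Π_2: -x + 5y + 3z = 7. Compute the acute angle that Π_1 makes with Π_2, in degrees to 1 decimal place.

57.8

cos θ = |n₁·n₂| / (|n₁||n₂|) = |13| / (√17 · √35).
θ = arccos(0.53295) ≈ 57.8°.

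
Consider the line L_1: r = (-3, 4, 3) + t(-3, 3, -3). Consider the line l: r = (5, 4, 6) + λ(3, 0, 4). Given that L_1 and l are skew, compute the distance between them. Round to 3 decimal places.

4.511

Common perpendicular direction n = (-3, 3, -3) × (3, 0, 4) = (12, 3, -9).
With w = (5, 4, 6) − (-3, 4, 3) = (8, 0, 3), w · n = 69.
Distance = |w · n| / |n| = |69| / √234 ≈ 4.511.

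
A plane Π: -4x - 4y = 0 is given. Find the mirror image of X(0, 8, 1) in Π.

λ = (n·X − d)/|n|² = (-32 − 0)/32 = -1.
Reflection = X − 2λn = (0, 8, 1) − (-2)·(-4, -4, 0) = (-8, 0, 1).

(-8, 0, 1)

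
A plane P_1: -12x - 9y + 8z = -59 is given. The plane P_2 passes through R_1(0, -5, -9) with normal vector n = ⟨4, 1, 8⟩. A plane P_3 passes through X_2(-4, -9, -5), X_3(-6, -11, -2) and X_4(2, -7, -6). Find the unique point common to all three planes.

(2, -5, -10)

P_2: n·r = n·R_1 gives 4x + y + 8z = -77.
X_2X_3 = (-2, -2, 3), X_2X_4 = (6, 2, -1); a normal to P_3 is X_2X_3 × X_2X_4 = (-4, 16, 8).
Using X_2: P_3 has equation -4x + 16y + 8z = -168.
Solving the 3×3 linear system -12x - 9y + 8z = -59, 4x + y + 8z = -77, -4x + 16y + 8z = -168 (e.g. by elimination or Cramer's rule, determinant = 2560) gives (2, -5, -10).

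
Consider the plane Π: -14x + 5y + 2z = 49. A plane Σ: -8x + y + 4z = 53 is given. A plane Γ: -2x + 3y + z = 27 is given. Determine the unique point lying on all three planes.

Solving the 3×3 linear system -14x + 5y + 2z = 49, -8x + y + 4z = 53, -2x + 3y + z = 27 (e.g. by elimination or Cramer's rule, determinant = 110) gives (0, 5, 12).

(0, 5, 12)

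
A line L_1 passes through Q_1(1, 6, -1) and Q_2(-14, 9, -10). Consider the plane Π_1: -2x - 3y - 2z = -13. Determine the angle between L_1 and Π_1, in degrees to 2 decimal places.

32.20

A direction vector for L_1 is Q_2 − Q_1 = (-15, 3, -9).
sin θ = |n·v| / (|n||v|) = |39| / (√17 · √315) = 0.53295.
θ ≈ 32.20°.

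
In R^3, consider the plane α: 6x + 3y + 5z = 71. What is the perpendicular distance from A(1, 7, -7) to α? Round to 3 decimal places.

n·A − d = (6)·(1) + (3)·(7) + (5)·(-7) − 71 = -79; |n| = √70.
Distance = |-79| / √70 = 79/√70 ≈ 9.442.

9.442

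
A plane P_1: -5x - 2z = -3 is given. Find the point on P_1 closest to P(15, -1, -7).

(5, -1, -11)

Foot = P − λn with λ = (n·P − d)/|n|² = (-61 − (-3))/29 = -2.
Foot = (15, -1, -7) − (-2)·(-5, 0, -2) = (5, -1, -11).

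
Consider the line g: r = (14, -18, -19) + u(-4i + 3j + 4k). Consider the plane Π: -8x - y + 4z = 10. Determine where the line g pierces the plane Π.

Substitute r = (14, -18, -19) + t(-4, 3, 4) into the plane: -170 + 45t = 10, so t = 4.
Intersection: (14, -18, -19) + 4·(-4, 3, 4) = (-2, -6, -3).

(-2, -6, -3)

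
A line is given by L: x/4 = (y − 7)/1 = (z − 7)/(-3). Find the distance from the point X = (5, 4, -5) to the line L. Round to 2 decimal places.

8.36

L has direction (4, 1, -3) through (0, 7, 7).
Taking (0, 7, 7) on L with direction v = (4, 1, -3): w = X − (0, 7, 7) = (5, -3, -12), and w × v = (21, -33, 17).
Distance = |w × v| / |v| = √1819 / √26 ≈ 8.36.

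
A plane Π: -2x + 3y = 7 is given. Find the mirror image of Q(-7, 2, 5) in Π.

λ = (n·Q − d)/|n|² = (20 − 7)/13 = 1.
Reflection = Q − 2λn = (-7, 2, 5) − 2·(-2, 3, 0) = (-3, -4, 5).

(-3, -4, 5)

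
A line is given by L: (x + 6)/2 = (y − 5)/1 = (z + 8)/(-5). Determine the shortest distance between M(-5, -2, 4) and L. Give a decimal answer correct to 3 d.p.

L has direction (2, 1, -5) through (-6, 5, -8).
Taking (-6, 5, -8) on L with direction v = (2, 1, -5): w = M − (-6, 5, -8) = (1, -7, 12), and w × v = (23, 29, 15).
Distance = |w × v| / |v| = √1595 / √30 ≈ 7.292.

7.292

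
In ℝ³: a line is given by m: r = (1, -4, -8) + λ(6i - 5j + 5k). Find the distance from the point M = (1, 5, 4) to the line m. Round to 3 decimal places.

14.913

Taking (1, -4, -8) on m with direction v = (6, -5, 5): w = M − (1, -4, -8) = (0, 9, 12), and w × v = (105, 72, -54).
Distance = |w × v| / |v| = √19125 / √86 ≈ 14.913.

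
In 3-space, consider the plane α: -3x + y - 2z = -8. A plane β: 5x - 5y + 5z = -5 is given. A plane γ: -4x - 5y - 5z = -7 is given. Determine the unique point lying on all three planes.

(8, 2, -7)

Solving the 3×3 linear system -3x + y - 2z = -8, 5x - 5y + 5z = -5, -4x - 5y - 5z = -7 (e.g. by elimination or Cramer's rule, determinant = -55) gives (8, 2, -7).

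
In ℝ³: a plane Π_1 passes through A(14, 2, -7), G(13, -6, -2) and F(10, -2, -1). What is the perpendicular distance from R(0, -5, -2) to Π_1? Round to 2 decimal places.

8.33

AG = (-1, -8, 5), AF = (-4, -4, 6); a normal to Π_1 is AG × AF = (-28, -14, -28).
Using A: Π_1 has equation -28x - 14y - 28z = -224.
n·R − d = (-28)·(0) + (-14)·(-5) + (-28)·(-2) − (-224) = 350; |n| = √1764.
Distance = |350| / √1764 = 350/√1764 ≈ 8.33.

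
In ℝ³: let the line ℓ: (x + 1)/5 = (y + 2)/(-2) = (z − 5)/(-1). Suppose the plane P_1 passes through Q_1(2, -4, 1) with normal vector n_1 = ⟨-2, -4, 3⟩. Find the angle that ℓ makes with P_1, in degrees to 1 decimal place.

9.8

ℓ has direction (5, -2, -1) through (-1, -2, 5).
P_1: n_1·r = n_1·Q_1 gives -2x - 4y + 3z = 15.
sin θ = |n·v| / (|n||v|) = |-5| / (√29 · √30) = 0.16952.
θ ≈ 9.8°.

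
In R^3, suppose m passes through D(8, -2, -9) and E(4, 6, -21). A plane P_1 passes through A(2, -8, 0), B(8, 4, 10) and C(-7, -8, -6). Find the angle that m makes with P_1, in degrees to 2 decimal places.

A direction vector for m is E − D = (-4, 8, -12).
AB = (6, 12, 10), AC = (-9, 0, -6); a normal to P_1 is AB × AC = (-72, -54, 108).
Using A: P_1 has equation -72x - 54y + 108z = 288.
sin θ = |n·v| / (|n||v|) = |-1440| / (√19764 · √224) = 0.68439.
θ ≈ 43.19°.

43.19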